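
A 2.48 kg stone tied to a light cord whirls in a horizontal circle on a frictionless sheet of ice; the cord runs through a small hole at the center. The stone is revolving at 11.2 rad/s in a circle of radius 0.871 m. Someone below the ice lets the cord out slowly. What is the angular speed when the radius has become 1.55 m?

ω₂ ≈ 3.54 rad/s

No torque about the axis ⇒ m r₁² ω₁ = m r₂² ω₂.
ω₂ = ω₁ (r₁/r₂)² = (11.2)(0.871/1.55)² = 3.537 rad/s.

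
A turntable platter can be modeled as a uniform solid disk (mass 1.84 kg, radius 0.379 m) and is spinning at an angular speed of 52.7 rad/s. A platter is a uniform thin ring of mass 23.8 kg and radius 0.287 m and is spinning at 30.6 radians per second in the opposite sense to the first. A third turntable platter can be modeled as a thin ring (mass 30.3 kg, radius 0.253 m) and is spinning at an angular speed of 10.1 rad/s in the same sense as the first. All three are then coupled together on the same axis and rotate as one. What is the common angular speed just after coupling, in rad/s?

|ω_f| ≈ 8.29 rad/s

No external torque acts about the common axis, so total angular momentum is conserved.
Moments of inertia: I_A = ½(1.84)(0.379)² = 0.1321 kg·m²; I_B = (23.8)(0.287)² = 1.960 kg·m²; I_C = (30.3)(0.253)² = 1.939 kg·m².
Taking A's sense as positive: L = (0.1321)(52.7) − (1.960)(30.6) + (1.939)(10.1) = -33.43 kg·m²·rad/s.
Combined I = 0.1321 + 1.960 + 1.939 = 4.032 kg·m².
ω_f = L / I = -33.43 / 4.032 = -8.292 rad/s.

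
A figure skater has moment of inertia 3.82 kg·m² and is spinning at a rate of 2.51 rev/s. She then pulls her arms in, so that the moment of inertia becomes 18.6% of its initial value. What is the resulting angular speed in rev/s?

With no external torque about the axis, L is conserved: I₁ω₁ = I₂ω₂.
I₂ = 0.186 × 3.82 = 0.7105 kg·m².
ω₂ = I₁ω₁ / I₂ = (3.820)(2.51 rev/s) / (0.7105) = 13.49 rev/s.

ω₂ ≈ 13.5 rev/s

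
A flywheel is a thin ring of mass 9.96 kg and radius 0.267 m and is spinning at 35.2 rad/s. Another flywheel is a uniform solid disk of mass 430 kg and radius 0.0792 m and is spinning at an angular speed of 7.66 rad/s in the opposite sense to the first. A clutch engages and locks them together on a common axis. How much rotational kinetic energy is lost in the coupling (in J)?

ΔKE lost ≈ 427 J

The coupling torques are internal; angular momentum about the shared axis is conserved.
Moments of inertia: I_A = (9.96)(0.267)² = 0.7100 kg·m²; I_B = ½(430)(0.0792)² = 1.349 kg·m².
Taking A's sense as positive: L = (0.7100)(35.2) − (1.349)(7.66) = 14.66 kg·m²·rad/s.
Combined I = 0.7100 + 1.349 = 2.059 kg·m².
ω_f = L / I = 14.66 / 2.059 = 7.123 rad/s.
KE_i = ½ΣIω² = 479.4 J; KE_f = ½(2.059)(7.123)² = 52.22 J.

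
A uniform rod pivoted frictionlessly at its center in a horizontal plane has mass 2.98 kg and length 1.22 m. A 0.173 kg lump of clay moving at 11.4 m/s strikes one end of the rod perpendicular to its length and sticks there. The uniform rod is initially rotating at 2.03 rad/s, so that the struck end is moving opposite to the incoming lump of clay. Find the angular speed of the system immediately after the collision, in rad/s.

|ω_f| ≈ 1.04 rad/s

The axle reaction passes through the pivot and exerts no torque about it; angular momentum about the pivot is conserved through the impact.
I_p = (1/12)(2.98)(1.22)² = 0.3696 kg·m². Taking the sense of the lump of clay's angular momentum as positive, L_{lump} = m v R = (0.173)(11.4)(1.22/2) = 1.203 kg·m²/s.
L_i = −I_p ω_p + m v R = −(0.3696)(2.03) + 1.203 = 0.4527 kg·m²/s.
After sticking, I_f = I_p + m R² = 0.3696 + (0.173)(1.22/2)² = 0.4340 kg·m².
ω_f = L_i / I_f = 0.4527 / 0.4340 = 1.043 rad/s.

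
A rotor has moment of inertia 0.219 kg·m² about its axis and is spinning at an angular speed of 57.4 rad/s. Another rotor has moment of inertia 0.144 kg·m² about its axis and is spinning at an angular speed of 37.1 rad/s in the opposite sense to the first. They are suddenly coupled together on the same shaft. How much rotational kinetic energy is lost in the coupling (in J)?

ΔKE lost ≈ 388 J

The coupling torques are internal; angular momentum about the shared axis is conserved.
Taking A's sense as positive: L = (0.2190)(57.4) − (0.1440)(37.1) = 7.228 kg·m²·rad/s.
Combined I = 0.2190 + 0.1440 = 0.3630 kg·m².
ω_f = L / I = 7.228 / 0.3630 = 19.91 rad/s.
KE_i = ½ΣIω² = 459.9 J; KE_f = ½(0.3630)(19.91)² = 71.97 J.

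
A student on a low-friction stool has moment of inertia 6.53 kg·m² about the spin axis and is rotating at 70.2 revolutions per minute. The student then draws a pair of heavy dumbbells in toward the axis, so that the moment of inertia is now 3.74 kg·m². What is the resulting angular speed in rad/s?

With no external torque about the axis, L is conserved: I₁ω₁ = I₂ω₂.
ω₂ = I₁ω₁ / I₂ = (6.530)(70.2 rpm) / (3.740) = 122.6 rpm = 12.84 rad/s.

ω₂ ≈ 12.8 rad/s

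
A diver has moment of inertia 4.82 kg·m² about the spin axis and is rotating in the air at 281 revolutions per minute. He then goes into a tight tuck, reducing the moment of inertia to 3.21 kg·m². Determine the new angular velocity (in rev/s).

Angular momentum about the spin axis is conserved since the torque about it is zero.
ω₂ = I₁ω₁ / I₂ = (4.820)(281 rpm) / (3.210) = 421.9 rpm = 7.032 rev/s.

ω₂ ≈ 7.03 rev/s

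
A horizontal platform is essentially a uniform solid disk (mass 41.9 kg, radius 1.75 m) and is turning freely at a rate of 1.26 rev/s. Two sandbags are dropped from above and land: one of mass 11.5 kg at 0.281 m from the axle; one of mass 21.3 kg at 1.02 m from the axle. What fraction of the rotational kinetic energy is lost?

The added mass arrives with no angular momentum about the axle, and any external torque about the axle is negligible, so the system's angular momentum is conserved.
I_p = ½(41.9)(1.75)² = 64.16 kg·m².
Added inertia Σmr² = (11.5)(0.281)² + (21.3)(1.02)² = 23.07 kg·m²; I_f = 64.16 + 23.07 = 87.23 kg·m².
ω_f = I_p ω_i / I_f = (64.16)(1.26) / 87.23 = 0.9268 rev/s.
KE_i = ½(64.16)(7.917 rad/s)² = 2011 J; KE_f = ½(87.23)(5.823)² = 1479 J.
Fraction lost = 0.2645.

fraction ≈ 0.264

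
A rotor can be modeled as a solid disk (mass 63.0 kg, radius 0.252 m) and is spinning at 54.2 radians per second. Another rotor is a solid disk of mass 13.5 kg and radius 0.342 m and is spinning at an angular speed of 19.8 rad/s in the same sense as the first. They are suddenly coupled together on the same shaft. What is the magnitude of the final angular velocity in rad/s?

|ω_f| ≈ 44.5 rad/s

No external torque acts about the common axis, so total angular momentum is conserved.
Moments of inertia: I_A = ½(63.0)(0.252)² = 2.000 kg·m²; I_B = ½(13.5)(0.342)² = 0.7895 kg·m².
Taking A's sense as positive: L = (2.000)(54.2) + (0.7895)(19.8) = 124.1 kg·m²·rad/s.
Combined I = 2.000 + 0.7895 = 2.790 kg·m².
ω_f = L / I = 124.1 / 2.790 = 44.47 rad/s.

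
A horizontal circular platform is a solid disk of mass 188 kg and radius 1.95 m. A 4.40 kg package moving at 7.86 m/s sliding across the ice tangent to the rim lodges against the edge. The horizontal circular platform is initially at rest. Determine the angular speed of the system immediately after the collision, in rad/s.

The axle reaction passes through the central axle and exerts no torque about it; angular momentum about the central axle is conserved through the impact.
I_p = ½(188)(1.95)² = 357.4 kg·m². Taking the sense of the package's angular momentum as positive, L_{package} = m v R = (4.40)(7.86)(1.95) = 67.44 kg·m²/s.
L_i = 0 + 67.44 = 67.44 kg·m²/s.
After sticking, I_f = I_p + m R² = 357.4 + (4.40)(1.95)² = 374.2 kg·m².
ω_f = L_i / I_f = 67.44 / 374.2 = 0.1802 rad/s.

|ω_f| ≈ 0.180 rad/s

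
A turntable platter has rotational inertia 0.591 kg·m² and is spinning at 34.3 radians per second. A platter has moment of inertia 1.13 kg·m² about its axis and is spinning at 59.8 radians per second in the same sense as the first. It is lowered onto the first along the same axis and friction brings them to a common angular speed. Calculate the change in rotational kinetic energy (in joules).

ΔKE ≈ -126 J

No external torque acts about the common axis, so total angular momentum is conserved.
Taking A's sense as positive: L = (0.5910)(34.3) + (1.130)(59.8) = 87.85 kg·m²·rad/s.
Combined I = 0.5910 + 1.130 = 1.721 kg·m².
ω_f = L / I = 87.85 / 1.721 = 51.04 rad/s.
KE_i = ½ΣIω² = 2368 J; KE_f = ½(1.721)(51.04)² = 2242 J.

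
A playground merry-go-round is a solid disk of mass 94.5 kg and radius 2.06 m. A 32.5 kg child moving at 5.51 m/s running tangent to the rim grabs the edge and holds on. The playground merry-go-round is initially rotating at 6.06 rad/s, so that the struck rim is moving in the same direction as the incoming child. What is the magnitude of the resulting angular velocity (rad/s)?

About the axle the impulsive forces during the collision are internal, so angular momentum about that axis is conserved.
I_p = ½(94.5)(2.06)² = 200.5 kg·m². Taking the sense of the child's angular momentum as positive, L_{child} = m v R = (32.5)(5.51)(2.06) = 368.9 kg·m²/s.
L_i = +I_p ω_p + m v R = +(200.5)(6.06) + 368.9 = 1584 kg·m²/s.
After sticking, I_f = I_p + m R² = 200.5 + (32.5)(2.06)² = 338.4 kg·m².
ω_f = L_i / I_f = 1584 / 338.4 = 4.680 rad/s.

|ω_f| ≈ 4.68 rad/s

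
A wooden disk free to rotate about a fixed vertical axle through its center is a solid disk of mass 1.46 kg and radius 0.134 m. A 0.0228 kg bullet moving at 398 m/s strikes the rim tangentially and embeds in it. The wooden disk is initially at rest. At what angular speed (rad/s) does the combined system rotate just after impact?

|ω_f| ≈ 90.0 rad/s

The axle reaction passes through the axle and exerts no torque about it; angular momentum about the axle is conserved through the impact.
I_p = ½(1.46)(0.134)² = 0.01311 kg·m². Taking the sense of the bullet's angular momentum as positive, L_{bullet} = m v R = (0.0228)(398)(0.134) = 1.216 kg·m²/s.
L_i = 0 + 1.216 = 1.216 kg·m²/s.
After sticking, I_f = I_p + m R² = 0.01311 + (0.0228)(0.134)² = 0.01352 kg·m².
ω_f = L_i / I_f = 1.216 / 0.01352 = 89.96 rad/s.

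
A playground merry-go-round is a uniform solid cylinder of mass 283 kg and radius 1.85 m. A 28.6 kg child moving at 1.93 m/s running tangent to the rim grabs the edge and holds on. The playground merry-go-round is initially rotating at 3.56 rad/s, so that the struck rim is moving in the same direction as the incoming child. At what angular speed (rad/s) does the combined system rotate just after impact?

|ω_f| ≈ 3.14 rad/s

About the axle the impulsive forces during the collision are internal, so angular momentum about that axis is conserved.
I_p = ½(283)(1.85)² = 484.3 kg·m². Taking the sense of the child's angular momentum as positive, L_{child} = m v R = (28.6)(1.93)(1.85) = 102.1 kg·m²/s.
L_i = +I_p ω_p + m v R = +(484.3)(3.56) + 102.1 = 1826 kg·m²/s.
After sticking, I_f = I_p + m R² = 484.3 + (28.6)(1.85)² = 582.2 kg·m².
ω_f = L_i / I_f = 1826 / 582.2 = 3.137 rad/s.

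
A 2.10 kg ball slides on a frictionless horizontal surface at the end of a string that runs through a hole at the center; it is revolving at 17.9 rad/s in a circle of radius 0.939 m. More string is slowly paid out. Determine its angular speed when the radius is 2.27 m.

The constraining force is radial, so m r² ω about the center is conserved.
ω₂ = ω₁ (r₁/r₂)² = (17.9)(0.939/2.27)² = 3.063 rad/s.

ω₂ ≈ 3.06 rad/s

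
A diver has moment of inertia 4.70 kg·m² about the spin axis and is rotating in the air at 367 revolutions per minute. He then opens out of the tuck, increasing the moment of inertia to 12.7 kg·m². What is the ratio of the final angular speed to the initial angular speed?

ω₂/ω₁ ≈ 0.370

Angular momentum about the spin axis is conserved since the torque about it is zero.
ω₂/ω₁ = I₁/I₂ = 4.700 / 12.70 = 0.3701.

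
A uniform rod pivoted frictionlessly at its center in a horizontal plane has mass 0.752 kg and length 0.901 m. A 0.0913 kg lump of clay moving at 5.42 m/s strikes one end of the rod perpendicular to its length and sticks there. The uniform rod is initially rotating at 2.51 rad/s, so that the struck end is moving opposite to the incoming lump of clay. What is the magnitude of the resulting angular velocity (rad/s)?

|ω_f| ≈ 1.37 rad/s

The axle reaction passes through the pivot and exerts no torque about it; angular momentum about the pivot is conserved through the impact.
I_p = (1/12)(0.752)(0.901)² = 0.05087 kg·m². Taking the sense of the lump of clay's angular momentum as positive, L_{lump} = m v R = (0.0913)(5.42)(0.901/2) = 0.2229 kg·m²/s.
L_i = −I_p ω_p + m v R = −(0.05087)(2.51) + 0.2229 = 0.09524 kg·m²/s.
After sticking, I_f = I_p + m R² = 0.05087 + (0.0913)(0.901/2)² = 0.06940 kg·m².
ω_f = L_i / I_f = 0.09524 / 0.06940 = 1.372 rad/s.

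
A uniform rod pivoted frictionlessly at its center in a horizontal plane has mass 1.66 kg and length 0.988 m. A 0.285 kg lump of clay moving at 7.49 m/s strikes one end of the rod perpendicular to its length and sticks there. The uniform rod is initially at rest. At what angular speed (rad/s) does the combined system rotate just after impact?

|ω_f| ≈ 5.15 rad/s

The axle reaction passes through the pivot and exerts no torque about it; angular momentum about the pivot is conserved through the impact.
I_p = (1/12)(1.66)(0.988)² = 0.1350 kg·m². Taking the sense of the lump of clay's angular momentum as positive, L_{lump} = m v R = (0.285)(7.49)(0.988/2) = 1.055 kg·m²/s.
L_i = 0 + 1.055 = 1.055 kg·m²/s.
After sticking, I_f = I_p + m R² = 0.1350 + (0.285)(0.988/2)² = 0.2046 kg·m².
ω_f = L_i / I_f = 1.055 / 0.2046 = 5.154 rad/s.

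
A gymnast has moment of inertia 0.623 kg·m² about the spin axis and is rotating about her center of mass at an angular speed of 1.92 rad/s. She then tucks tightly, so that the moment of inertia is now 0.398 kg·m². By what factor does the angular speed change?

With no external torque about the axis, L is conserved: I₁ω₁ = I₂ω₂.
ω₂/ω₁ = I₁/I₂ = 0.6230 / 0.3980 = 1.565.

ω₂/ω₁ ≈ 1.57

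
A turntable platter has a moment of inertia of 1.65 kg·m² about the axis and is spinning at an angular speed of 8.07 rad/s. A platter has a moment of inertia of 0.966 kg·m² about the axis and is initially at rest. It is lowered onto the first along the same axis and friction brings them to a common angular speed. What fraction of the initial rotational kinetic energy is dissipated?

fraction ≈ 0.369

The coupling torques are internal; angular momentum about the shared axis is conserved.
Taking A's sense as positive: L = (1.650)(8.07) = 13.32 kg·m²·rad/s.
Combined I = 1.650 + 0.9660 = 2.616 kg·m².
ω_f = L / I = 13.32 / 2.616 = 5.090 rad/s.
KE_i = ½ΣIω² = 53.73 J; KE_f = ½(2.616)(5.090)² = 33.89 J.
Fraction dissipated = (KE_i − KE_f)/KE_i = 0.3693.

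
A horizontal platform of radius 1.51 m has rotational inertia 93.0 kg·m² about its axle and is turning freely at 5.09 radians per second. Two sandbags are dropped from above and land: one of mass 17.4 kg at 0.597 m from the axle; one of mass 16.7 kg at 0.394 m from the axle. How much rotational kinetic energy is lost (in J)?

energy lost ≈ 104 J

The added mass arrives with no angular momentum about the axle, and any external torque about the axle is negligible, so the system's angular momentum is conserved.
Added inertia Σmr² = (17.4)(0.597)² + (16.7)(0.394)² = 8.794 kg·m²; I_f = 93.00 + 8.794 = 101.8 kg·m².
ω_f = I_p ω_i / I_f = (93.00)(5.09) / 101.8 = 4.650 rad/s.
KE_i = ½(93.00)(5.090 rad/s)² = 1205 J; KE_f = ½(101.8)(4.650)² = 1101 J.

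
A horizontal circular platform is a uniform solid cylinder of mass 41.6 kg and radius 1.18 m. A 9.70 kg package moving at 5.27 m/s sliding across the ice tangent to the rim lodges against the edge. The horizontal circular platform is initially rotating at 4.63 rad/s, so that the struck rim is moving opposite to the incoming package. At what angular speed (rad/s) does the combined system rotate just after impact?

|ω_f| ≈ 1.74 rad/s

The axle reaction passes through the central axle and exerts no torque about it; angular momentum about the central axle is conserved through the impact.
I_p = ½(41.6)(1.18)² = 28.96 kg·m². Taking the sense of the package's angular momentum as positive, L_{package} = m v R = (9.70)(5.27)(1.18) = 60.32 kg·m²/s.
L_i = −I_p ω_p + m v R = −(28.96)(4.63) + 60.32 = -73.77 kg·m²/s.
After sticking, I_f = I_p + m R² = 28.96 + (9.70)(1.18)² = 42.47 kg·m².
ω_f = L_i / I_f = -73.77 / 42.47 = -1.737 rad/s.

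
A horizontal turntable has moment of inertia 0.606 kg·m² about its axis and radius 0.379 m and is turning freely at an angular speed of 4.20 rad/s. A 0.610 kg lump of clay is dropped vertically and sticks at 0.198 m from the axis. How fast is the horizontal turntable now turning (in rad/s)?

No external torque acts about the axis; L_before = L_after.
Added inertia Σmr² = (0.610)(0.198)² = 0.02391 kg·m²; I_f = 0.6060 + 0.02391 = 0.6299 kg·m².
ω_f = I_p ω_i / I_f = (0.6060)(4.20) / 0.6299 = 4.041 rad/s.

ω_f ≈ 4.04 rad/s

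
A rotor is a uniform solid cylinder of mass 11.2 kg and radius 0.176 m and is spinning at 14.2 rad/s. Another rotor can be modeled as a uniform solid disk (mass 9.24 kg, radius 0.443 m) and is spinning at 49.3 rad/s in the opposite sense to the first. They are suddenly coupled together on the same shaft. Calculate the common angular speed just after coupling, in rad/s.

No external torque acts about the common axis, so total angular momentum is conserved.
Moments of inertia: I_A = ½(11.2)(0.176)² = 0.1735 kg·m²; I_B = ½(9.24)(0.443)² = 0.9067 kg·m².
Taking A's sense as positive: L = (0.1735)(14.2) − (0.9067)(49.3) = -42.24 kg·m²·rad/s.
Combined I = 0.1735 + 0.9067 = 1.080 kg·m².
ω_f = L / I = -42.24 / 1.080 = -39.10 rad/s.

|ω_f| ≈ 39.1 rad/s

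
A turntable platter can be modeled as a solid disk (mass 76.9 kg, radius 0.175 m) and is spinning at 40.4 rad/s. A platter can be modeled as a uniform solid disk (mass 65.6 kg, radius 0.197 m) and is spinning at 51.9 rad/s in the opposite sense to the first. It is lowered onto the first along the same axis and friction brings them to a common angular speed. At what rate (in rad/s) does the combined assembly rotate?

|ω_f| ≈ 7.55 rad/s

No external torque acts about the common axis, so total angular momentum is conserved.
Moments of inertia: I_A = ½(76.9)(0.175)² = 1.178 kg·m²; I_B = ½(65.6)(0.197)² = 1.273 kg·m².
Taking A's sense as positive: L = (1.178)(40.4) − (1.273)(51.9) = -18.49 kg·m²·rad/s.
Combined I = 1.178 + 1.273 = 2.450 kg·m².
ω_f = L / I = -18.49 / 2.450 = -7.547 rad/s.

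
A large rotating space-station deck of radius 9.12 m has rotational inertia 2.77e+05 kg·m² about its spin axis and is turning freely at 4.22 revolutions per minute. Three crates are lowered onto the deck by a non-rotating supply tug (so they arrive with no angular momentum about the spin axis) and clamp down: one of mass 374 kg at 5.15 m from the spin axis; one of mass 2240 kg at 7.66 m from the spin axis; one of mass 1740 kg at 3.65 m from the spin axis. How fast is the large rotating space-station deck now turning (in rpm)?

ω_f ≈ 2.65 rpm

The added mass arrives with no angular momentum about the spin axis, and any external torque about the spin axis is negligible, so the system's angular momentum is conserved.
Added inertia Σmr² = (374)(5.15)² + (2240)(7.66)² + (1740)(3.65)² = 1.645e+05 kg·m²; I_f = 2.770e+05 + 1.645e+05 = 4.415e+05 kg·m².
ω_f = I_p ω_i / I_f = (2.770e+05)(4.22) / 4.415e+05 = 2.647 rpm.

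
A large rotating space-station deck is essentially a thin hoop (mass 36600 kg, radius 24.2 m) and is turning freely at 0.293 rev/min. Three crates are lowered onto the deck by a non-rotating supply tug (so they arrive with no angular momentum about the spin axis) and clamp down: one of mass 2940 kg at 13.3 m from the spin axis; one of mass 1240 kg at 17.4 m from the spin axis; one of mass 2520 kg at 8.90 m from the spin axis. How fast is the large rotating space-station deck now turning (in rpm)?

The added mass arrives with no angular momentum about the spin axis, and any external torque about the spin axis is negligible, so the system's angular momentum is conserved.
I_p = (36600)(24.2)² = 2.143e+07 kg·m².
Added inertia Σmr² = (2940)(13.3)² + (1240)(17.4)² + (2520)(8.90)² = 1.095e+06 kg·m²; I_f = 2.143e+07 + 1.095e+06 = 2.253e+07 kg·m².
ω_f = I_p ω_i / I_f = (2.143e+07)(0.293) / 2.253e+07 = 0.2788 rpm.

ω_f ≈ 0.279 rpm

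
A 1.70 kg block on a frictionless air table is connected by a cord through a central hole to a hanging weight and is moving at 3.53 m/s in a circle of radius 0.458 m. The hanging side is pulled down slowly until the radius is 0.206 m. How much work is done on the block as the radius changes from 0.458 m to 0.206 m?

The only horizontal force on the mass is along the cord (radial), so it exerts no torque about the hole and angular momentum m v r is conserved.
v₂ = v₁ r₁ / r₂ = (3.53)(0.458) / (0.206) = 7.848 m/s.
W = ΔKE = ½m(v₂² − v₁²) = 41.76 J.

W ≈ 41.8 J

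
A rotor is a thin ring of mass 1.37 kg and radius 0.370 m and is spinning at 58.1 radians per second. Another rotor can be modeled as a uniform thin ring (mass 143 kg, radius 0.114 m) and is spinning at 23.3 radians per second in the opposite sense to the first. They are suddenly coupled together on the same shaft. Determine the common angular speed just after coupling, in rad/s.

|ω_f| ≈ 15.8 rad/s

The coupling torques are internal; angular momentum about the shared axis is conserved.
Moments of inertia: I_A = (1.37)(0.370)² = 0.1876 kg·m²; I_B = (143)(0.114)² = 1.858 kg·m².
Taking A's sense as positive: L = (0.1876)(58.1) − (1.858)(23.3) = -32.40 kg·m²·rad/s.
Combined I = 0.1876 + 1.858 = 2.046 kg·m².
ω_f = L / I = -32.40 / 2.046 = -15.84 rad/s.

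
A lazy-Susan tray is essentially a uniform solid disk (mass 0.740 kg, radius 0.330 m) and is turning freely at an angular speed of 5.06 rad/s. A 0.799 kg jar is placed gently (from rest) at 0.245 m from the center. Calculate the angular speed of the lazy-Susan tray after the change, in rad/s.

ω_f ≈ 2.31 rad/s

No external torque acts about the center; L_before = L_after.
I_p = ½(0.740)(0.330)² = 0.04029 kg·m².
Added inertia Σmr² = (0.799)(0.245)² = 0.04796 kg·m²; I_f = 0.04029 + 0.04796 = 0.08825 kg·m².
ω_f = I_p ω_i / I_f = (0.04029)(5.06) / 0.08825 = 2.310 rad/s.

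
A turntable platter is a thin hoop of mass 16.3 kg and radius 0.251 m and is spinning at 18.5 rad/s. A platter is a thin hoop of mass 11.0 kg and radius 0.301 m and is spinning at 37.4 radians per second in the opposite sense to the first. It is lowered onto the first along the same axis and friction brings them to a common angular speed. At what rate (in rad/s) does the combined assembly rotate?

|ω_f| ≈ 9.03 rad/s

The coupling torques are internal; angular momentum about the shared axis is conserved.
Moments of inertia: I_A = (16.3)(0.251)² = 1.027 kg·m²; I_B = (11.0)(0.301)² = 0.9966 kg·m².
Taking A's sense as positive: L = (1.027)(18.5) − (0.9966)(37.4) = -18.28 kg·m²·rad/s.
Combined I = 1.027 + 0.9966 = 2.024 kg·m².
ω_f = L / I = -18.28 / 2.024 = -9.031 rad/s.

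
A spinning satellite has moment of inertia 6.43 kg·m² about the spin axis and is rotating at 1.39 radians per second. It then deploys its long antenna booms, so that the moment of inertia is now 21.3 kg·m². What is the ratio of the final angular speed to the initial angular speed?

With no external torque about the axis, L is conserved: I₁ω₁ = I₂ω₂.
ω₂/ω₁ = I₁/I₂ = 6.430 / 21.30 = 0.3019.

ω₂/ω₁ ≈ 0.302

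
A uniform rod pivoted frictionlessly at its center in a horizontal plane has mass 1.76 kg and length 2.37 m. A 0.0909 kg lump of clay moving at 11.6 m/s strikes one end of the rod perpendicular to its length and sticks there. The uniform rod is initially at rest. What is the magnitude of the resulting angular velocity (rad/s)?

The axle reaction passes through the pivot and exerts no torque about it; angular momentum about the pivot is conserved through the impact.
I_p = (1/12)(1.76)(2.37)² = 0.8238 kg·m². Taking the sense of the lump of clay's angular momentum as positive, L_{lump} = m v R = (0.0909)(11.6)(2.37/2) = 1.250 kg·m²/s.
L_i = 0 + 1.250 = 1.250 kg·m²/s.
After sticking, I_f = I_p + m R² = 0.8238 + (0.0909)(2.37/2)² = 0.9515 kg·m².
ω_f = L_i / I_f = 1.250 / 0.9515 = 1.313 rad/s.

|ω_f| ≈ 1.31 rad/s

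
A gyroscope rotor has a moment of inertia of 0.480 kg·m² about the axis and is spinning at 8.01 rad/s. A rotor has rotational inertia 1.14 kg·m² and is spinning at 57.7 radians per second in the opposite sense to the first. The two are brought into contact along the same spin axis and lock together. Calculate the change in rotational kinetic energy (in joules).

ΔKE ≈ -729 J

The coupling torques are internal; angular momentum about the shared axis is conserved.
Taking A's sense as positive: L = (0.4800)(8.01) − (1.140)(57.7) = -61.93 kg·m²·rad/s.
Combined I = 0.4800 + 1.140 = 1.620 kg·m².
ω_f = L / I = -61.93 / 1.620 = -38.23 rad/s.
KE_i = ½ΣIω² = 1913 J; KE_f = ½(1.620)(38.23)² = 1184 J.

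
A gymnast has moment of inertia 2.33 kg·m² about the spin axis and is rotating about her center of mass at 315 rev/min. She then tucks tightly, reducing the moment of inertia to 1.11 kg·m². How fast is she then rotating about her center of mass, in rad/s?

ω₂ ≈ 69.2 rad/s

No external torque acts about the spin axis, so angular momentum is conserved.
ω₂ = I₁ω₁ / I₂ = (2.330)(315 rpm) / (1.110) = 661.2 rpm = 69.24 rad/s.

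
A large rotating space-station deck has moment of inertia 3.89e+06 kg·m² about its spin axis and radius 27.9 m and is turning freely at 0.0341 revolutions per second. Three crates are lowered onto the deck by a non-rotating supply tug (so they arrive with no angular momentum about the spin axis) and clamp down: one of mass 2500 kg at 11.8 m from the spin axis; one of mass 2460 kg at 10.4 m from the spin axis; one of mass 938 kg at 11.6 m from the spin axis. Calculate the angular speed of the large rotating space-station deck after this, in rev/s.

ω_f ≈ 0.0286 rev/s

The added mass arrives with no angular momentum about the spin axis, and any external torque about the spin axis is negligible, so the system's angular momentum is conserved.
Added inertia Σmr² = (2500)(11.8)² + (2460)(10.4)² + (938)(11.6)² = 7.404e+05 kg·m²; I_f = 3.890e+06 + 7.404e+05 = 4.630e+06 kg·m².
ω_f = I_p ω_i / I_f = (3.890e+06)(0.0341) / 4.630e+06 = 0.02865 rev/s.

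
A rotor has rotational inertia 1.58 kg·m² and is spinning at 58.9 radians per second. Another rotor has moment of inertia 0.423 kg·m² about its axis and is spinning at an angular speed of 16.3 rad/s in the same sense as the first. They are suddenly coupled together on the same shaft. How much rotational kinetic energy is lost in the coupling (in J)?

ΔKE lost ≈ 303 J

No external torque acts about the common axis, so total angular momentum is conserved.
Taking A's sense as positive: L = (1.580)(58.9) + (0.4230)(16.3) = 99.96 kg·m²·rad/s.
Combined I = 1.580 + 0.4230 = 2.003 kg·m².
ω_f = L / I = 99.96 / 2.003 = 49.90 rad/s.
KE_i = ½ΣIω² = 2797 J; KE_f = ½(2.003)(49.90)² = 2494 J.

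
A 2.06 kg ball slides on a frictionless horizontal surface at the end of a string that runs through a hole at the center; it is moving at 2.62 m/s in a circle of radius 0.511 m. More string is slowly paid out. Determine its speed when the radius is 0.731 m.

v₂ ≈ 1.83 m/s

The only horizontal force on the mass is along the cord (radial), so it exerts no torque about the hole and angular momentum m v r is conserved.
v₂ = v₁ r₁ / r₂ = (2.62)(0.511) / (0.731) = 1.831 m/s.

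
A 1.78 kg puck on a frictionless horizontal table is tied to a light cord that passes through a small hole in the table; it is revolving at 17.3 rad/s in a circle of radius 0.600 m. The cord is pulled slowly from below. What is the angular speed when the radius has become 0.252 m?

ω₂ ≈ 98.1 rad/s

No torque about the axis ⇒ m r₁² ω₁ = m r₂² ω₂.
ω₂ = ω₁ (r₁/r₂)² = (17.3)(0.600/0.252)² = 98.07 rad/s.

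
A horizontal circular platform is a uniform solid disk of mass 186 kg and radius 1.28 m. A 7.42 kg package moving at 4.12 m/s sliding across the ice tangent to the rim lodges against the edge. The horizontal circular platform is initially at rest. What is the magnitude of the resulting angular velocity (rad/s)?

About the central axle the impulsive forces during the collision are internal, so angular momentum about that axis is conserved.
I_p = ½(186)(1.28)² = 152.4 kg·m². Taking the sense of the package's angular momentum as positive, L_{package} = m v R = (7.42)(4.12)(1.28) = 39.13 kg·m²/s.
L_i = 0 + 39.13 = 39.13 kg·m²/s.
After sticking, I_f = I_p + m R² = 152.4 + (7.42)(1.28)² = 164.5 kg·m².
ω_f = L_i / I_f = 39.13 / 164.5 = 0.2378 rad/s.

|ω_f| ≈ 0.238 rad/s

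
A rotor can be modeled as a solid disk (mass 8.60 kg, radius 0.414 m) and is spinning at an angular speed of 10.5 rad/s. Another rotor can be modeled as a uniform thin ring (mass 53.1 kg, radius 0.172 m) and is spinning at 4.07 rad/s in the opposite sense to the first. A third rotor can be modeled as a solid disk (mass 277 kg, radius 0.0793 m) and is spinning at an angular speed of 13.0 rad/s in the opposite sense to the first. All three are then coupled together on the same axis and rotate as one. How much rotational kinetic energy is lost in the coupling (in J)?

No external torque acts about the common axis, so total angular momentum is conserved.
Moments of inertia: I_A = ½(8.60)(0.414)² = 0.7370 kg·m²; I_B = (53.1)(0.172)² = 1.571 kg·m²; I_C = ½(277)(0.0793)² = 0.8710 kg·m².
Taking A's sense as positive: L = (0.7370)(10.5) − (1.571)(4.07) − (0.8710)(13.0) = -9.978 kg·m²·rad/s.
Combined I = 0.7370 + 1.571 + 0.8710 = 3.179 kg·m².
ω_f = L / I = -9.978 / 3.179 = -3.139 rad/s.
KE_i = ½ΣIω² = 127.2 J; KE_f = ½(3.179)(3.139)² = 15.66 J.

ΔKE lost ≈ 112 J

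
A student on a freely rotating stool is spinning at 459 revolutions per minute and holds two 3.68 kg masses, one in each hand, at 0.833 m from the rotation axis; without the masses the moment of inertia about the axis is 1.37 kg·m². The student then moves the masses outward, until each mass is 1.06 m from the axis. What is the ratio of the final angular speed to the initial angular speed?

No external torque acts about the spin axis, so angular momentum is conserved.
I₁ = 1.37 + 2(3.68)(0.833)² = 6.477 kg·m²; I₂ = 1.37 + 2(3.68)(1.06)² = 9.640 kg·m².
ω₂/ω₁ = I₁/I₂ = 6.477 / 9.640 = 0.6719.

ω₂/ω₁ ≈ 0.672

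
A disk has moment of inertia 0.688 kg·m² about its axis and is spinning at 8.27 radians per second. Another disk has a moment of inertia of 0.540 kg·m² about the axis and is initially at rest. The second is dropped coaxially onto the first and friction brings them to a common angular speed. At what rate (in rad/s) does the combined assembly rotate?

|ω_f| ≈ 4.63 rad/s

The coupling torques are internal; angular momentum about the shared axis is conserved.
Taking A's sense as positive: L = (0.6880)(8.27) = 5.690 kg·m²·rad/s.
Combined I = 0.6880 + 0.5400 = 1.228 kg·m².
ω_f = L / I = 5.690 / 1.228 = 4.633 rad/s.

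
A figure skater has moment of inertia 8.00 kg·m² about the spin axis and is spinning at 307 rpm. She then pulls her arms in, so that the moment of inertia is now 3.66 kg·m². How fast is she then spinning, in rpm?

ω₂ ≈ 671 rpm

Angular momentum about the spin axis is conserved since the torque about it is zero.
ω₂ = I₁ω₁ / I₂ = (8.000)(307 rpm) / (3.660) = 671.0 rpm.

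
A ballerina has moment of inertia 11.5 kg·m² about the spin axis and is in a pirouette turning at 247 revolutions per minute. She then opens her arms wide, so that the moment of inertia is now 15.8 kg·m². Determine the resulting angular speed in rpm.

ω₂ ≈ 180 rpm

With no external torque about the axis, L is conserved: I₁ω₁ = I₂ω₂.
ω₂ = I₁ω₁ / I₂ = (11.50)(247 rpm) / (15.80) = 179.8 rpm.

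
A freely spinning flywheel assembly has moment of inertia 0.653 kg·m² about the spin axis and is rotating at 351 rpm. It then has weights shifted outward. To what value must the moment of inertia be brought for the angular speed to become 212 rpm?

I₂ ≈ 1.08 kg·m²

No external torque acts about the spin axis, so angular momentum is conserved.
I₂ = I₁ω₁ / ω₂ = (0.653)(351) / (212) = 1.081 kg·m².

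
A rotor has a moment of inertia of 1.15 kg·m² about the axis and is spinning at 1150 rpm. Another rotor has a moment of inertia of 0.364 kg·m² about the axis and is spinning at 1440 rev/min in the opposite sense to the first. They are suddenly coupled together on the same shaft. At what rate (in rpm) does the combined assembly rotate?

|ω_f| ≈ 527 rpm

The coupling torques are internal; angular momentum about the shared axis is conserved.
Taking A's sense as positive: L = (1.150)(1150) − (0.3640)(1440) = 798.3 kg·m²·rpm.
Combined I = 1.150 + 0.3640 = 1.514 kg·m².
ω_f = L / I = 798.3 / 1.514 = 527.3 rpm.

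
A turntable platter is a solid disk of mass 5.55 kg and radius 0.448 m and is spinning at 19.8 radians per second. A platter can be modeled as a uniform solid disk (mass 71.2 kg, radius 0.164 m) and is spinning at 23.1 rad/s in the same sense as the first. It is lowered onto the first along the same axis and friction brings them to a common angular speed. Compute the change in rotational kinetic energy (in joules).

ΔKE ≈ -1.92 J

The coupling torques are internal; angular momentum about the shared axis is conserved.
Moments of inertia: I_A = ½(5.55)(0.448)² = 0.5570 kg·m²; I_B = ½(71.2)(0.164)² = 0.9575 kg·m².
Taking A's sense as positive: L = (0.5570)(19.8) + (0.9575)(23.1) = 33.15 kg·m²·rad/s.
Combined I = 0.5570 + 0.9575 = 1.514 kg·m².
ω_f = L / I = 33.15 / 1.514 = 21.89 rad/s.
KE_i = ½ΣIω² = 364.6 J; KE_f = ½(1.514)(21.89)² = 362.7 J.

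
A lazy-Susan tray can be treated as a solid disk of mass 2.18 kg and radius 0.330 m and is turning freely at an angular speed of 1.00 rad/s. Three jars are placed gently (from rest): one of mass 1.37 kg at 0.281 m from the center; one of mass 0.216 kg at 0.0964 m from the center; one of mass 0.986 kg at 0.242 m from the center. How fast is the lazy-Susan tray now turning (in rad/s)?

No external torque acts about the center; L_before = L_after.
I_p = ½(2.18)(0.330)² = 0.1187 kg·m².
Added inertia Σmr² = (1.37)(0.281)² + (0.216)(0.0964)² + (0.986)(0.242)² = 0.1679 kg·m²; I_f = 0.1187 + 0.1679 = 0.2866 kg·m².
ω_f = I_p ω_i / I_f = (0.1187)(1.00) / 0.2866 = 0.4141 rad/s.

ω_f ≈ 0.414 rad/s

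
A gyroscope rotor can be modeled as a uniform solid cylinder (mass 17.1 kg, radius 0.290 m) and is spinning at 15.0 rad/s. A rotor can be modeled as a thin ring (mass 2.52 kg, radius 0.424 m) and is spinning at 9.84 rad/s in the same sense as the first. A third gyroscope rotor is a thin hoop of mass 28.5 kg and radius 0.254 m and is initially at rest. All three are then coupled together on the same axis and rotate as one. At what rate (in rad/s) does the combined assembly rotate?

|ω_f| ≈ 5.06 rad/s

The coupling torques are internal; angular momentum about the shared axis is conserved.
Moments of inertia: I_A = ½(17.1)(0.290)² = 0.7191 kg·m²; I_B = (2.52)(0.424)² = 0.4530 kg·m²; I_C = (28.5)(0.254)² = 1.839 kg·m².
Taking A's sense as positive: L = (0.7191)(15.0) + (0.4530)(9.84) = 15.24 kg·m²·rad/s.
Combined I = 0.7191 + 0.4530 + 1.839 = 3.011 kg·m².
ω_f = L / I = 15.24 / 3.011 = 5.063 rad/s.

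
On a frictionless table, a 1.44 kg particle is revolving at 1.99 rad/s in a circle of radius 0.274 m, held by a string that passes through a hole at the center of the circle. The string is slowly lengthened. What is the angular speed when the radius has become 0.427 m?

ω₂ ≈ 0.819 rad/s

No torque about the axis ⇒ m r₁² ω₁ = m r₂² ω₂.
ω₂ = ω₁ (r₁/r₂)² = (1.99)(0.274/0.427)² = 0.8194 rad/s.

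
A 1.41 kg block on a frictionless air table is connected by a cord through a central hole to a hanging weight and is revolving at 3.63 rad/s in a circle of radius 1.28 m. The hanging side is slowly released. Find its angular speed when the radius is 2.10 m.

No torque about the axis ⇒ m r₁² ω₁ = m r₂² ω₂.
ω₂ = ω₁ (r₁/r₂)² = (3.63)(1.28/2.10)² = 1.349 rad/s.

ω₂ ≈ 1.35 rad/s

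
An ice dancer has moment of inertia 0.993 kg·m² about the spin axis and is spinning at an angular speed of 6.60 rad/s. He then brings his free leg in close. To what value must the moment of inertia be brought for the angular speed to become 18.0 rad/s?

I₂ ≈ 0.364 kg·m²

No external torque acts about the spin axis, so angular momentum is conserved.
I₂ = I₁ω₁ / ω₂ = (0.993)(6.60) / (18.0) = 0.3641 kg·m².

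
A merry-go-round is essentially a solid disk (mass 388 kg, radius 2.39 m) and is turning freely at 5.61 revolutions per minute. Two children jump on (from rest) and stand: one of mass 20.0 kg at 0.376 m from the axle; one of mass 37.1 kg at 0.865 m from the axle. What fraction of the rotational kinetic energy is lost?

fraction ≈ 0.0269

No external torque acts about the axle; L_before = L_after.
I_p = ½(388)(2.39)² = 1108 kg·m².
Added inertia Σmr² = (20.0)(0.376)² + (37.1)(0.865)² = 30.59 kg·m²; I_f = 1108 + 30.59 = 1139 kg·m².
ω_f = I_p ω_i / I_f = (1108)(5.61) / 1139 = 5.459 rpm.
KE_i = ½(1108)(0.5875 rad/s)² = 191.2 J; KE_f = ½(1139)(0.5717)² = 186.1 J.
Fraction lost = 0.02686.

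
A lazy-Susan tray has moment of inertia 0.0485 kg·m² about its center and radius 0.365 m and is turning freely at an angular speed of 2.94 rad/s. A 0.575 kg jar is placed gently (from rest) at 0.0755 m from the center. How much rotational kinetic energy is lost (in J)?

energy lost ≈ 0.0133 J

No external torque acts about the center; L_before = L_after.
Added inertia Σmr² = (0.575)(0.0755)² = 0.003278 kg·m²; I_f = 0.04850 + 0.003278 = 0.05178 kg·m².
ω_f = I_p ω_i / I_f = (0.04850)(2.94) / 0.05178 = 2.754 rad/s.
KE_i = ½(0.04850)(2.940 rad/s)² = 0.2096 J; KE_f = ½(0.05178)(2.754)² = 0.1963 J.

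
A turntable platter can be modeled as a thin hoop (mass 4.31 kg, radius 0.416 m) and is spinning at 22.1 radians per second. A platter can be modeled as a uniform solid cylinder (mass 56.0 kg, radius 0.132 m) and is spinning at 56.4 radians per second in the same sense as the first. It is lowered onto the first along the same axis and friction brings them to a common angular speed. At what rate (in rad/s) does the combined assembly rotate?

|ω_f| ≈ 35.7 rad/s

The coupling torques are internal; angular momentum about the shared axis is conserved.
Moments of inertia: I_A = (4.31)(0.416)² = 0.7459 kg·m²; I_B = ½(56.0)(0.132)² = 0.4879 kg·m².
Taking A's sense as positive: L = (0.7459)(22.1) + (0.4879)(56.4) = 44.00 kg·m²·rad/s.
Combined I = 0.7459 + 0.4879 = 1.234 kg·m².
ω_f = L / I = 44.00 / 1.234 = 35.66 rad/s.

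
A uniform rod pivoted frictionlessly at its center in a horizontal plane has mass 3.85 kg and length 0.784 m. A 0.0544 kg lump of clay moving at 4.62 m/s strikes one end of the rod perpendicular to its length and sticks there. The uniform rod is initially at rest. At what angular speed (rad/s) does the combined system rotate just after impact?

|ω_f| ≈ 0.479 rad/s

The axle reaction passes through the pivot and exerts no torque about it; angular momentum about the pivot is conserved through the impact.
I_p = (1/12)(3.85)(0.784)² = 0.1972 kg·m². Taking the sense of the lump of clay's angular momentum as positive, L_{lump} = m v R = (0.0544)(4.62)(0.784/2) = 0.09852 kg·m²/s.
L_i = 0 + 0.09852 = 0.09852 kg·m²/s.
After sticking, I_f = I_p + m R² = 0.1972 + (0.0544)(0.784/2)² = 0.2056 kg·m².
ω_f = L_i / I_f = 0.09852 / 0.2056 = 0.4793 rad/s.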